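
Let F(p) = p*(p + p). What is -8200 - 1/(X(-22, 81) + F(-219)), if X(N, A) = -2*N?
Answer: -786921201/95966 ≈ -8200.0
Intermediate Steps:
F(p) = 2*p**2 (F(p) = p*(2*p) = 2*p**2)
-8200 - 1/(X(-22, 81) + F(-219)) = -8200 - 1/(-2*(-22) + 2*(-219)**2) = -8200 - 1/(44 + 2*47961) = -8200 - 1/(44 + 95922) = -8200 - 1/95966 = -786921201/95966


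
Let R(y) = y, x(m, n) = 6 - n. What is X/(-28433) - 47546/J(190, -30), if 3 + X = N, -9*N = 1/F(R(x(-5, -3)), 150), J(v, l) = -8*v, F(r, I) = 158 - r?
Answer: 906435526009/28977776280 ≈ 31.280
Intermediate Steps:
N = -1/1341 (N = -1/(9*(158 - (6 - 1*(-3)))) = -1/(9*(158 - (6 + 3))) = -1/(9*(158 - 1*9)) = -1/(9*(158 - 9)) = -⅑/149 = -⅑*1/149 = -1/1341 ≈ -0.00074571)
X = -4024/1341 (X = -3 - 1/1341 = -4024/1341 ≈ -3.0007)
X/(-28433) - 47546/J(190, -30) = -4024/1341/(-28433) - 47546/((-8*190)) = -4024/1341*(-1/28433) - 47546/(-1520) = 4024/38128653 - 47546*(-1/1520) = 4024/38128653 + 23773/760 = 906435526009/28977776280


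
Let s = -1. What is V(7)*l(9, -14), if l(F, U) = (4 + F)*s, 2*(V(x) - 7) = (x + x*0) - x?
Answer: -91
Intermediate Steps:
V(x) = 7 (V(x) = 7 + ((x + x*0) - x)/2 = 7 + ((x + 0) - x)/2 = 7 + (x - x)/2 = 7 + (1/2)*0 = 7 + 0 = 7)
l(F, U) = -4 - F (l(F, U) = (4 + F)*(-1) = -4 - F)
V(7)*l(9, -14) = 7*(-4 - 1*9) = 7*(-4 - 9) = 7*(-13) = -91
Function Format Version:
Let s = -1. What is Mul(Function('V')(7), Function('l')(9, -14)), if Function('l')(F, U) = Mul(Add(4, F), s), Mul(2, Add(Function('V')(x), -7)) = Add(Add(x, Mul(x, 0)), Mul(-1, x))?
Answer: -91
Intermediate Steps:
Function('V')(x) = 7 (Function('V')(x) = Add(7, Mul(Rational(1, 2), Add(Add(x, Mul(x, 0)), Mul(-1, x)))) = Add(7, Mul(Rational(1, 2), Add(Add(x, 0), Mul(-1, x)))) = Add(7, Mul(Rational(1, 2), Add(x, Mul(-1, x)))) = Add(7, Mul(Rational(1, 2), 0)) = Add(7, 0) = 7)
Function('l')(F, U) = Add(-4, Mul(-1, F)) (Function('l')(F, U) = Mul(Add(4, F), -1) = Add(-4, Mul(-1, F)))
Mul(Function('V')(7), Function('l')(9, -14)) = Mul(7, Add(-4, Mul(-1, 9))) = Mul(7, Add(-4, -9)) = Mul(7, -13) = -91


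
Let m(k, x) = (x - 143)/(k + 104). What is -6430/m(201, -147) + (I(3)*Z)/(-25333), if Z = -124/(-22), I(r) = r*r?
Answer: 54649978063/8081227 ≈ 6762.6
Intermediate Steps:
I(r) = r²
Z = 62/11 (Z = -124*(-1/22) = 62/11 ≈ 5.6364)
m(k, x) = (-143 + x)/(104 + k)
-6430/m(201, -147) + (I(3)*Z)/(-25333) = -6430*(104 + 201)/(-143 - 147) + (3²*(62/11))/(-25333) = -6430/(-290/305) + (9*(62/11))*(-1/25333) = -6430/((1/305)*(-290)) + (558/11)*(-1/25333) = -6430/(-58/61) - 558/278663 = -6430*(-61/58) - 558/278663 = 196115/29 - 558/278663 = 54649978063/8081227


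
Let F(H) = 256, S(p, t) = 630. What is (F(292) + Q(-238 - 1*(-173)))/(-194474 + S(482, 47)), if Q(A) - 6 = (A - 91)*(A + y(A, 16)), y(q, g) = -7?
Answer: -821/13846 ≈ -0.059295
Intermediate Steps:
Q(A) = 6 + (-91 + A)*(-7 + A) (Q(A) = 6 + (A - 91)*(A - 7) = 6 + (-91 + A)*(-7 + A))
(F(292) + Q(-238 - 1*(-173)))/(-194474 + S(482, 47)) = (256 + (643 + (-238 - 1*(-173))² - 98*(-238 - 1*(-173))))/(-194474 + 630) = (256 + (643 + (-238 + 173)² - 98*(-238 + 173)))/(-193844) = (256 + (643 + (-65)² - 98*(-65)))*(-1/193844) = (256 + (643 + 4225 + 6370))*(-1/193844) = (256 + 11238)*(-1/193844) = 11494*(-1/193844) = -821/13846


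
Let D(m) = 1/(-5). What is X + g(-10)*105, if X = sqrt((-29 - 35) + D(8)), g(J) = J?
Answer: -1050 + I*sqrt(1605)/5 ≈ -1050.0 + 8.0125*I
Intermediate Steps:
D(m) = -1/5
X = I*sqrt(1605)/5 (X = sqrt((-29 - 35) - 1/5) = sqrt(-64 - 1/5) = sqrt(-321/5) = I*sqrt(1605)/5 ≈ 8.0125*I)
X + g(-10)*105 = I*sqrt(1605)/5 - 10*105 = I*sqrt(1605)/5 - 1050 = -1050 + I*sqrt(1605)/5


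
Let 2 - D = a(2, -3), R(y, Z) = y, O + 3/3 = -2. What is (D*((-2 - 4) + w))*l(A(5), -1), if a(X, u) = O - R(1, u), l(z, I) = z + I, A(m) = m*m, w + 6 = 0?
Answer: -1728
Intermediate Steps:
O = -3 (O = -1 - 2 = -3)
w = -6 (w = -6 + 0 = -6)
A(m) = m**2
l(z, I) = I + z
a(X, u) = -4 (a(X, u) = -3 - 1*1 = -3 - 1 = -4)
D = 6 (D = 2 - 1*(-4) = 2 + 4 = 6)
(D*((-2 - 4) + w))*l(A(5), -1) = (6*((-2 - 4) - 6))*(-1 + 5**2) = (6*(-6 - 6))*(-1 + 25) = (6*(-12))*24 = -72*24 = -1728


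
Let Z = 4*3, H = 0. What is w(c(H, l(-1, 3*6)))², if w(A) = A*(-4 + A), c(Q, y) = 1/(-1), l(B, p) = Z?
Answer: 25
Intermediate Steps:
Z = 12
l(B, p) = 12
c(Q, y) = -1 (c(Q, y) = 1*(-1) = -1)
w(c(H, l(-1, 3*6)))² = (-(-4 - 1))² = (-1*(-5))² = 5² = 25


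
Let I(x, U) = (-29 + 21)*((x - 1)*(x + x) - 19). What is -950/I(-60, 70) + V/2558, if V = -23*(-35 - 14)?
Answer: 17063979/37351916 ≈ 0.45684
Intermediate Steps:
V = 1127 (V = -23*(-49) = 1127)
I(x, U) = 152 - 16*x*(-1 + x) (I(x, U) = -8*((-1 + x)*(2*x) - 19) = -8*(2*x*(-1 + x) - 19) = -8*(-19 + 2*x*(-1 + x)) = 152 - 16*x*(-1 + x))
-950/I(-60, 70) + V/2558 = -950/(152 - 16*(-60)² + 16*(-60)) + 1127/2558 = -950/(152 - 16*3600 - 960) + 1127*(1/2558) = -950/(152 - 57600 - 960) + 1127/2558 = -950/(-58408) + 1127/2558 = -950*(-1/58408) + 1127/2558 = 475/29204 + 1127/2558 = 17063979/37351916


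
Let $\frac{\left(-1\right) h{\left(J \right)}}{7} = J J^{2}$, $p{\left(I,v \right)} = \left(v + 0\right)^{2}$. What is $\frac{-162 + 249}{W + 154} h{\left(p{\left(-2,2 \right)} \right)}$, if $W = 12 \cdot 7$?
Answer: $- \frac{2784}{17} \approx -163.76$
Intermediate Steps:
$W = 84$
$p{\left(I,v \right)} = v^{2}$
$h{\left(J \right)} = - 7 J^{3}$ ($h{\left(J \right)} = - 7 J J^{2} = - 7 J^{3}$)
$\frac{-162 + 249}{W + 154} h{\left(p{\left(-2,2 \right)} \right)} = \frac{-162 + 249}{84 + 154} \left(- 7 \left(2^{2}\right)^{3}\right) = \frac{87}{238} \left(- 7 \cdot 4^{3}\right) = 87 \cdot \frac{1}{238} \left(\left(-7\right) 64\right) = \frac{87}{238} \left(-448\right) = - \frac{2784}{17}$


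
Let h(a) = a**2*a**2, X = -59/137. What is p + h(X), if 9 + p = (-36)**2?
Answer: 453390506968/352275361 ≈ 1287.0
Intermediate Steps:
X = -59/137 (X = -59*1/137 = -59/137 ≈ -0.43066)
h(a) = a**4
p = 1287 (p = -9 + (-36)**2 = -9 + 1296 = 1287)
p + h(X) = 1287 + (-59/137)**4 = 1287 + 12117361/352275361 = 453390506968/352275361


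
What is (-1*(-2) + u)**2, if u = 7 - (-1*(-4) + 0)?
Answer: 25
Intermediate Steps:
u = 3 (u = 7 - (4 + 0) = 7 - 1*4 = 7 - 4 = 3)
(-1*(-2) + u)**2 = (-1*(-2) + 3)**2 = (2 + 3)**2 = 5**2 = 25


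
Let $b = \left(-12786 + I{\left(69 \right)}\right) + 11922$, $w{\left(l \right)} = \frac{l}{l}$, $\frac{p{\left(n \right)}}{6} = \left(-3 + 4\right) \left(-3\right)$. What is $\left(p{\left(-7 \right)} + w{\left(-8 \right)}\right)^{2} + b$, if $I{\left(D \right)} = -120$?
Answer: $-695$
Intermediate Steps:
$p{\left(n \right)} = -18$ ($p{\left(n \right)} = 6 \left(-3 + 4\right) \left(-3\right) = 6 \cdot 1 \left(-3\right) = 6 \left(-3\right) = -18$)
$w{\left(l \right)} = 1$
$b = -984$ ($b = \left(-12786 - 120\right) + 11922 = -12906 + 11922 = -984$)
$\left(p{\left(-7 \right)} + w{\left(-8 \right)}\right)^{2} + b = \left(-18 + 1\right)^{2} - 984 = \left(-17\right)^{2} - 984 = 289 - 984 = -695$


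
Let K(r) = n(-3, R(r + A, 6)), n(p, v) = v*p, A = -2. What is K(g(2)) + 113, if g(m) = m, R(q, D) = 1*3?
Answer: 104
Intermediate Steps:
R(q, D) = 3
n(p, v) = p*v
K(r) = -9 (K(r) = -3*3 = -9)
K(g(2)) + 113 = -9 + 113 = 104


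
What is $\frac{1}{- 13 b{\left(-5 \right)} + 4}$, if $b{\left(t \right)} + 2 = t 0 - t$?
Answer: $- \frac{1}{35} \approx -0.028571$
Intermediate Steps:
$b{\left(t \right)} = -2 - t$ ($b{\left(t \right)} = -2 - \left(t - t 0\right) = -2 + \left(0 - t\right) = -2 - t$)
$\frac{1}{- 13 b{\left(-5 \right)} + 4} = \frac{1}{- 13 \left(-2 - -5\right) + 4} = \frac{1}{- 13 \left(-2 + 5\right) + 4} = \frac{1}{\left(-13\right) 3 + 4} = \frac{1}{-39 + 4} = \frac{1}{-35} = - \frac{1}{35}$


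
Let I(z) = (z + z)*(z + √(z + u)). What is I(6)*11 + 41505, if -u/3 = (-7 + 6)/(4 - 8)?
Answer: 42297 + 66*√21 ≈ 42599.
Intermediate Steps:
u = -¾ (u = -3*(-7 + 6)/(4 - 8) = -(-3)/(-4) = -(-3)*(-1)/4 = -3*¼ = -¾ ≈ -0.75000)
I(z) = 2*z*(z + √(-¾ + z)) (I(z) = (z + z)*(z + √(z - ¾)) = (2*z)*(z + √(-¾ + z)) = 2*z*(z + √(-¾ + z)))
I(6)*11 + 41505 = (6*(√(-3 + 4*6) + 2*6))*11 + 41505 = (6*(√(-3 + 24) + 12))*11 + 41505 = (6*(√21 + 12))*11 + 41505 = (6*(12 + √21))*11 + 41505 = (72 + 6*√21)*11 + 41505 = (792 + 66*√21) + 41505 = 42297 + 66*√21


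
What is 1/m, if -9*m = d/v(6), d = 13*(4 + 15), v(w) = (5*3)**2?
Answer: -2025/247 ≈ -8.1984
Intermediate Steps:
v(w) = 225 (v(w) = 15**2 = 225)
d = 247 (d = 13*19 = 247)
m = -247/2025 (m = -247/(9*225) = -1/9*247/225 = -247/2025 ≈ -0.12198)
1/m = 1/(-247/2025) = -2025/247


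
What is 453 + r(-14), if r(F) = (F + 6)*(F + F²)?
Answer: -1003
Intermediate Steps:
r(F) = (6 + F)*(F + F²)
453 + r(-14) = 453 - 14*(6 + (-14)² + 7*(-14)) = 453 - 14*(6 + 196 - 98) = 453 - 14*104 = 453 - 1456 = -1003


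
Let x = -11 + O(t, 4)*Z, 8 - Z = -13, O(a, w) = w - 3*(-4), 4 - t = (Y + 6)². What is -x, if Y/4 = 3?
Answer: -325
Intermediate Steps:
Y = 12 (Y = 4*3 = 12)
t = -320 (t = 4 - (12 + 6)² = 4 - 1*18² = 4 - 1*324 = 4 - 324 = -320)
O(a, w) = 12 + w (O(a, w) = w + 12 = 12 + w)
Z = 21 (Z = 8 - 1*(-13) = 8 + 13 = 21)
x = 325 (x = -11 + (12 + 4)*21 = -11 + 16*21 = -11 + 336 = 325)
-x = -1*325 = -325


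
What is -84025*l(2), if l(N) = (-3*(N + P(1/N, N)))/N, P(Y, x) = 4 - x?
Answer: 504150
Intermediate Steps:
l(N) = -12/N (l(N) = (-3*(N + (4 - N)))/N = (-3*4)/N = -12/N)
-84025*l(2) = -(-1008300)/2 = -84025*(-6) = 504150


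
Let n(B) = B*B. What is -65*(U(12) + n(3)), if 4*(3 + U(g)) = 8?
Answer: -520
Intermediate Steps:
n(B) = B²
U(g) = -1 (U(g) = -3 + (¼)*8 = -3 + 2 = -1)
-65*(U(12) + n(3)) = -65*(-1 + 3²) = -65*(-1 + 9) = -65*8 = -520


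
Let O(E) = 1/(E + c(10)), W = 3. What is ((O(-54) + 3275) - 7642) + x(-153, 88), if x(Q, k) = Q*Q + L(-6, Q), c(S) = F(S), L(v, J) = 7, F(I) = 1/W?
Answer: 3066886/161 ≈ 19049.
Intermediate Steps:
F(I) = ⅓ (F(I) = 1/3 = ⅓)
c(S) = ⅓
x(Q, k) = 7 + Q² (x(Q, k) = Q*Q + 7 = Q² + 7 = 7 + Q²)
O(E) = 1/(⅓ + E) (O(E) = 1/(E + ⅓) = 1/(⅓ + E))
((O(-54) + 3275) - 7642) + x(-153, 88) = ((3/(1 + 3*(-54)) + 3275) - 7642) + (7 + (-153)²) = ((3/(1 - 162) + 3275) - 7642) + (7 + 23409) = ((3/(-161) + 3275) - 7642) + 23416 = ((3*(-1/161) + 3275) - 7642) + 23416 = ((-3/161 + 3275) - 7642) + 23416 = (527272/161 - 7642) + 23416 = -703090/161 + 23416 = 3066886/161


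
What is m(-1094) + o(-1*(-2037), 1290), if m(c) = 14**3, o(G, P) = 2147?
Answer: 4891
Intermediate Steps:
m(c) = 2744
m(-1094) + o(-1*(-2037), 1290) = 2744 + 2147 = 4891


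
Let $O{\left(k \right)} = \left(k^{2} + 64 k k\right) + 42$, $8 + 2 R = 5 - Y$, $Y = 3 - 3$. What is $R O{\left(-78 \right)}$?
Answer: $-593253$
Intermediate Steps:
$Y = 0$
$R = - \frac{3}{2}$ ($R = -4 + \frac{5 - 0}{2} = -4 + \frac{5 + 0}{2} = -4 + \frac{1}{2} \cdot 5 = -4 + \frac{5}{2} = - \frac{3}{2} \approx -1.5$)
$O{\left(k \right)} = 42 + 65 k^{2}$ ($O{\left(k \right)} = \left(k^{2} + 64 k^{2}\right) + 42 = 65 k^{2} + 42 = 42 + 65 k^{2}$)
$R O{\left(-78 \right)} = - \frac{3 \left(42 + 65 \left(-78\right)^{2}\right)}{2} = - \frac{3 \left(42 + 65 \cdot 6084\right)}{2} = - \frac{3 \left(42 + 395460\right)}{2} = \left(- \frac{3}{2}\right) 395502 = -593253$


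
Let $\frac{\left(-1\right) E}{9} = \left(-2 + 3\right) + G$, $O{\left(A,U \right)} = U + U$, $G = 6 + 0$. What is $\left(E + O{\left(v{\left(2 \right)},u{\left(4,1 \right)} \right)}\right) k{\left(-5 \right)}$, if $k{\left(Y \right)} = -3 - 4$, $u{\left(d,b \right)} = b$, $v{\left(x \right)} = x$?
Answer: $427$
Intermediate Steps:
$G = 6$
$O{\left(A,U \right)} = 2 U$
$E = -63$ ($E = - 9 \left(\left(-2 + 3\right) + 6\right) = - 9 \left(1 + 6\right) = \left(-9\right) 7 = -63$)
$k{\left(Y \right)} = -7$
$\left(E + O{\left(v{\left(2 \right)},u{\left(4,1 \right)} \right)}\right) k{\left(-5 \right)} = \left(-63 + 2 \cdot 1\right) \left(-7\right) = \left(-63 + 2\right) \left(-7\right) = \left(-61\right) \left(-7\right) = 427$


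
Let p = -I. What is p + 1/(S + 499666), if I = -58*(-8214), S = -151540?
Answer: -165851403911/348126 ≈ -4.7641e+5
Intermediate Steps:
I = 476412
p = -476412 (p = -1*476412 = -476412)
p + 1/(S + 499666) = -476412 + 1/(-151540 + 499666) = -476412 + 1/348126 = -165851403911/348126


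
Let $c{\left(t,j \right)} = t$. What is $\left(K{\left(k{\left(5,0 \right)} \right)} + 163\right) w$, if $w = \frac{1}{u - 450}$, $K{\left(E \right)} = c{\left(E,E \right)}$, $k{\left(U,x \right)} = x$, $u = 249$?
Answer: $- \frac{163}{201} \approx -0.81095$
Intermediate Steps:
$K{\left(E \right)} = E$
$w = - \frac{1}{201}$ ($w = \frac{1}{249 - 450} = \frac{1}{-201} = - \frac{1}{201} \approx -0.0049751$)
$\left(K{\left(k{\left(5,0 \right)} \right)} + 163\right) w = \left(0 + 163\right) \left(- \frac{1}{201}\right) = 163 \left(- \frac{1}{201}\right) = - \frac{163}{201}$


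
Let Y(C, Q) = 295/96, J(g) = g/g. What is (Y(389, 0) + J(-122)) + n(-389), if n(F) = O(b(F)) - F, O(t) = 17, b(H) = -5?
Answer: 39367/96 ≈ 410.07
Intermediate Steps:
J(g) = 1
n(F) = 17 - F
Y(C, Q) = 295/96 (Y(C, Q) = 295*(1/96) = 295/96)
(Y(389, 0) + J(-122)) + n(-389) = (295/96 + 1) + (17 - 1*(-389)) = 391/96 + (17 + 389) = 391/96 + 406 = 39367/96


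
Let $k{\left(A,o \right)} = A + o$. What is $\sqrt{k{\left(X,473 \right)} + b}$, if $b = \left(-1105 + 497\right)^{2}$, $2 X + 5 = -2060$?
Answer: $\frac{\sqrt{1476418}}{2} \approx 607.54$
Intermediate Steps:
$X = - \frac{2065}{2}$ ($X = - \frac{5}{2} + \frac{1}{2} \left(-2060\right) = - \frac{5}{2} - 1030 = - \frac{2065}{2} \approx -1032.5$)
$b = 369664$ ($b = \left(-608\right)^{2} = 369664$)
$\sqrt{k{\left(X,473 \right)} + b} = \sqrt{\left(- \frac{2065}{2} + 473\right) + 369664} = \sqrt{- \frac{1119}{2} + 369664} = \sqrt{\frac{738209}{2}} = \frac{\sqrt{1476418}}{2}$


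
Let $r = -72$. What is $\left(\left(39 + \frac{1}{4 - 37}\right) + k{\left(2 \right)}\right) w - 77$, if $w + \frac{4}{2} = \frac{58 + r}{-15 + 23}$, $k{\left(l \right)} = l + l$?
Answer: $- \frac{5239}{22} \approx -238.14$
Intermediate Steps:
$k{\left(l \right)} = 2 l$
$w = - \frac{15}{4}$ ($w = -2 + \frac{58 - 72}{-15 + 23} = -2 - \frac{14}{8} = -2 - \frac{7}{4} = - \frac{15}{4} \approx -3.75$)
$\left(\left(39 + \frac{1}{4 - 37}\right) + k{\left(2 \right)}\right) w - 77 = \left(\left(39 + \frac{1}{4 - 37}\right) + 2 \cdot 2\right) \left(- \frac{15}{4}\right) - 77 = \left(\left(39 + \frac{1}{-33}\right) + 4\right) \left(- \frac{15}{4}\right) - 77 = \left(\left(39 - \frac{1}{33}\right) + 4\right) \left(- \frac{15}{4}\right) - 77 = \left(\frac{1286}{33} + 4\right) \left(- \frac{15}{4}\right) - 77 = \frac{1418}{33} \left(- \frac{15}{4}\right) - 77 = - \frac{3545}{22} - 77 = - \frac{5239}{22}$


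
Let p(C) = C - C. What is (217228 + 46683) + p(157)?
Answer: 263911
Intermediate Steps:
p(C) = 0
(217228 + 46683) + p(157) = (217228 + 46683) + 0 = 263911 + 0 = 263911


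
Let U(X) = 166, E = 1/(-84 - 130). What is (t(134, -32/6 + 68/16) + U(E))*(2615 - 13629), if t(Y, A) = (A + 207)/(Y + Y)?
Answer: -2953552789/1608 ≈ -1.8368e+6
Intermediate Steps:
E = -1/214 (E = 1/(-214) = -1/214 ≈ -0.0046729)
t(Y, A) = (207 + A)/(2*Y) (t(Y, A) = (207 + A)/((2*Y)) = (207 + A)*(1/(2*Y)) = (207 + A)/(2*Y))
(t(134, -32/6 + 68/16) + U(E))*(2615 - 13629) = ((½)*(207 + (-32/6 + 68/16))/134 + 166)*(2615 - 13629) = ((½)*(1/134)*(207 + (-32*⅙ + 68*(1/16))) + 166)*(-11014) = ((½)*(1/134)*(207 + (-16/3 + 17/4)) + 166)*(-11014) = ((½)*(1/134)*(207 - 13/12) + 166)*(-11014) = ((½)*(1/134)*(2471/12) + 166)*(-11014) = (2471/3216 + 166)*(-11014) = (536327/3216)*(-11014) = -2953552789/1608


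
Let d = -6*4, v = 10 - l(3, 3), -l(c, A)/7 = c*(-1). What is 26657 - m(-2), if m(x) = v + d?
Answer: 26692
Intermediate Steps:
l(c, A) = 7*c (l(c, A) = -7*c*(-1) = -(-7)*c = 7*c)
v = -11 (v = 10 - 7*3 = 10 - 1*21 = 10 - 21 = -11)
d = -24
m(x) = -35 (m(x) = -11 - 24 = -35)
26657 - m(-2) = 26657 - 1*(-35) = 26657 + 35 = 26692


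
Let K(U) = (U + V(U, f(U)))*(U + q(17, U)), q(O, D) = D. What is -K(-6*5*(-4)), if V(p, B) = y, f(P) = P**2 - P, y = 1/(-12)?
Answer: -28780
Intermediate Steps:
y = -1/12 ≈ -0.083333
V(p, B) = -1/12
K(U) = 2*U*(-1/12 + U) (K(U) = (U - 1/12)*(U + U) = (-1/12 + U)*(2*U) = 2*U*(-1/12 + U))
-K(-6*5*(-4)) = --6*5*(-4)*(-1 + 12*(-6*5*(-4)))/6 = -(-30*(-4))*(-1 + 12*(-30*(-4)))/6 = -120*(-1 + 12*120)/6 = -120*(-1 + 1440)/6 = -120*1439/6 = -1*28780 = -28780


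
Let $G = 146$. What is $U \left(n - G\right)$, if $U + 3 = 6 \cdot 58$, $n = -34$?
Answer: $-62100$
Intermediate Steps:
$U = 345$ ($U = -3 + 6 \cdot 58 = -3 + 348 = 345$)
$U \left(n - G\right) = 345 \left(-34 - 146\right) = 345 \left(-180\right) = -62100$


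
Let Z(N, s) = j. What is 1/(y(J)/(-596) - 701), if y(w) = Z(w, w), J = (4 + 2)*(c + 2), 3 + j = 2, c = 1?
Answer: -596/417795 ≈ -0.0014265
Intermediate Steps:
j = -1 (j = -3 + 2 = -1)
J = 18 (J = (4 + 2)*(1 + 2) = 6*3 = 18)
Z(N, s) = -1
y(w) = -1
1/(y(J)/(-596) - 701) = 1/(-1/(-596) - 701) = 1/(-1*(-1/596) - 701) = 1/(1/596 - 701) = 1/(-417795/596) = -596/417795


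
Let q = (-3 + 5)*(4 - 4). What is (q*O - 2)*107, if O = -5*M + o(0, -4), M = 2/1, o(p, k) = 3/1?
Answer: -214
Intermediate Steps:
o(p, k) = 3 (o(p, k) = 3*1 = 3)
M = 2 (M = 2*1 = 2)
q = 0 (q = 2*0 = 0)
O = -7 (O = -5*2 + 3 = -10 + 3 = -7)
(q*O - 2)*107 = (0*(-7) - 2)*107 = (0 - 2)*107 = -2*107 = -214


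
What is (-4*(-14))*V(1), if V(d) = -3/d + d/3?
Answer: -448/3 ≈ -149.33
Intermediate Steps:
V(d) = -3/d + d/3 (V(d) = -3/d + d*(⅓) = -3/d + d/3)
(-4*(-14))*V(1) = (-4*(-14))*(-3/1 + (⅓)*1) = 56*(-3*1 + ⅓) = 56*(-3 + ⅓) = 56*(-8/3) = -448/3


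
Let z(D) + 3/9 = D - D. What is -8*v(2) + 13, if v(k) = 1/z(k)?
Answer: 37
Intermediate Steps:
z(D) = -1/3 (z(D) = -1/3 + (D - D) = -1/3 + 0 = -1/3)
v(k) = -3 (v(k) = 1/(-1/3) = -3)
-8*v(2) + 13 = -8*(-3) + 13 = 24 + 13 = 37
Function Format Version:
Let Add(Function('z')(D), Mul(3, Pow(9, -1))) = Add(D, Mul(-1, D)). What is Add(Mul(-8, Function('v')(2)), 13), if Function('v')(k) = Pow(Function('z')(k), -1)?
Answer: 37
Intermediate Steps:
Function('z')(D) = Rational(-1, 3) (Function('z')(D) = Add(Rational(-1, 3), Add(D, Mul(-1, D))) = Add(Rational(-1, 3), 0) = Rational(-1, 3))
Function('v')(k) = -3 (Function('v')(k) = Pow(Rational(-1, 3), -1) = -3)
Add(Mul(-8, Function('v')(2)), 13) = Add(Mul(-8, -3), 13) = Add(24, 13) = 37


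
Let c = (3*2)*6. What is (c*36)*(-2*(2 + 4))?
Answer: -15552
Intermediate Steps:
c = 36 (c = 6*6 = 36)
(c*36)*(-2*(2 + 4)) = (36*36)*(-2*(2 + 4)) = 1296*(-2*6) = 1296*(-12) = -15552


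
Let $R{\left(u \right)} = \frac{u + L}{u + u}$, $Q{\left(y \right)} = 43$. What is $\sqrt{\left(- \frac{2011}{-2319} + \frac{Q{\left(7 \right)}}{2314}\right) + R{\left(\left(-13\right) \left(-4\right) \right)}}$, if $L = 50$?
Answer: $\frac{\sqrt{53748277968489}}{5366166} \approx 1.3662$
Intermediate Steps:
$R{\left(u \right)} = \frac{50 + u}{2 u}$ ($R{\left(u \right)} = \frac{u + 50}{u + u} = \frac{50 + u}{2 u}$)
$\sqrt{\left(- \frac{2011}{-2319} + \frac{Q{\left(7 \right)}}{2314}\right) + R{\left(\left(-13\right) \left(-4\right) \right)}} = \sqrt{\left(- \frac{2011}{-2319} + \frac{43}{2314}\right) + \frac{50 - -52}{2 \left(\left(-13\right) \left(-4\right)\right)}} = \sqrt{\left(\left(-2011\right) \left(- \frac{1}{2319}\right) + 43 \cdot \frac{1}{2314}\right) + \frac{50 + 52}{2 \cdot 52}} = \sqrt{\left(\frac{2011}{2319} + \frac{43}{2314}\right) + \frac{1}{2} \cdot \frac{1}{52} \cdot 102} = \sqrt{\frac{4753171}{5366166} + \frac{51}{52}} = \sqrt{\frac{20032283}{10732332}} = \frac{\sqrt{53748277968489}}{5366166}$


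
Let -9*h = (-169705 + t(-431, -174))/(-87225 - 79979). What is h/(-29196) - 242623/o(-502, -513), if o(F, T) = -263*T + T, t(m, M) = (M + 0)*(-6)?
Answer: -197401210826443/109354692529584 ≈ -1.8051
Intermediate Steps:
t(m, M) = -6*M (t(m, M) = M*(-6) = -6*M)
o(F, T) = -262*T
h = -168661/1504836 (h = -(-169705 - 6*(-174))/(9*(-87225 - 79979)) = -(-169705 + 1044)/(9*(-167204)) = -(-168661)*(-1)/(9*167204) = -1/9*168661/167204 = -168661/1504836 ≈ -0.11208)
h/(-29196) - 242623/o(-502, -513) = -168661/1504836/(-29196) - 242623/((-262*(-513))) = -168661/1504836*(-1/29196) - 242623/134406 = 168661/43935191856 - 242623*1/134406 = 168661/43935191856 - 242623/134406 = -197401210826443/109354692529584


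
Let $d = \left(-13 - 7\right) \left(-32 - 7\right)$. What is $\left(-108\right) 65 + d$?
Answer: $-6240$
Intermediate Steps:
$d = 780$ ($d = \left(-20\right) \left(-39\right) = 780$)
$\left(-108\right) 65 + d = \left(-108\right) 65 + 780 = -7020 + 780 = -6240$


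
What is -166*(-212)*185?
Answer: 6510520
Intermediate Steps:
-166*(-212)*185 = 35192*185 = 6510520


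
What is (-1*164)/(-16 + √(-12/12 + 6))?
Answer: 2624/251 + 164*√5/251 ≈ 11.915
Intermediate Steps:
(-1*164)/(-16 + √(-12/12 + 6)) = -164/(-16 + √(-12*1/12 + 6)) = -164/(-16 + √(-1 + 6)) = -164/(-16 + √5)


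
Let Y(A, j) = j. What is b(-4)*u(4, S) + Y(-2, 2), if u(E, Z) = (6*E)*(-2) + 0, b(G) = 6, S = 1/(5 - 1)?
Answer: -286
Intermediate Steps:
S = ¼ (S = 1/4 = ¼ ≈ 0.25000)
u(E, Z) = -12*E (u(E, Z) = -12*E + 0 = -12*E)
b(-4)*u(4, S) + Y(-2, 2) = 6*(-12*4) + 2 = 6*(-48) + 2 = -288 + 2 = -286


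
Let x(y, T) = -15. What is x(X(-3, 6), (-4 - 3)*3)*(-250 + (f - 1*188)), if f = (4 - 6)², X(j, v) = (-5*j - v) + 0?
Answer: 6510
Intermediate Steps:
X(j, v) = -v - 5*j (X(j, v) = (-v - 5*j) + 0 = -v - 5*j)
f = 4 (f = (-2)² = 4)
x(X(-3, 6), (-4 - 3)*3)*(-250 + (f - 1*188)) = -15*(-250 + (4 - 1*188)) = -15*(-250 + (4 - 188)) = -15*(-250 - 184) = -15*(-434) = 6510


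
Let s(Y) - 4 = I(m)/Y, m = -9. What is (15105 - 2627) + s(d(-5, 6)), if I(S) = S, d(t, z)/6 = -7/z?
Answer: 87383/7 ≈ 12483.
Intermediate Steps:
d(t, z) = -42/z (d(t, z) = 6*(-7/z) = -42/z)
s(Y) = 4 - 9/Y
(15105 - 2627) + s(d(-5, 6)) = (15105 - 2627) + (4 - 9/((-42/6))) = 12478 + (4 - 9/((-42*⅙))) = 12478 + (4 - 9/(-7)) = 12478 + (4 - 9*(-⅐)) = 12478 + (4 + 9/7) = 12478 + 37/7 = 87383/7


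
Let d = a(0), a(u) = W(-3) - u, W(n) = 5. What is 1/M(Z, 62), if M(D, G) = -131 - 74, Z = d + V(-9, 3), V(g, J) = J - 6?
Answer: -1/205 ≈ -0.0048781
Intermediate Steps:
V(g, J) = -6 + J
a(u) = 5 - u
d = 5 (d = 5 - 1*0 = 5 + 0 = 5)
Z = 2 (Z = 5 + (-6 + 3) = 5 - 3 = 2)
M(D, G) = -205
1/M(Z, 62) = 1/(-205) = -1/205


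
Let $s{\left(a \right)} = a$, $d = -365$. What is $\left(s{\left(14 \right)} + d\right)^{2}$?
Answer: $123201$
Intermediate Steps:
$\left(s{\left(14 \right)} + d\right)^{2} = \left(14 - 365\right)^{2} = \left(-351\right)^{2} = 123201$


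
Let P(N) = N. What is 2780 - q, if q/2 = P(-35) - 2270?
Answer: 7390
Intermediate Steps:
q = -4610 (q = 2*(-35 - 2270) = 2*(-2305) = -4610)
2780 - q = 2780 - 1*(-4610) = 2780 + 4610 = 7390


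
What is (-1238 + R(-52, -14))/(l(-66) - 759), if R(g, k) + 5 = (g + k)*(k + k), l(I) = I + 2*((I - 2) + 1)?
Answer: -605/959 ≈ -0.63087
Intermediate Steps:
l(I) = -2 + 3*I (l(I) = I + 2*((-2 + I) + 1) = I + 2*(-1 + I) = I + (-2 + 2*I) = -2 + 3*I)
R(g, k) = -5 + 2*k*(g + k) (R(g, k) = -5 + (g + k)*(k + k) = -5 + (g + k)*(2*k) = -5 + 2*k*(g + k))
(-1238 + R(-52, -14))/(l(-66) - 759) = (-1238 + (-5 + 2*(-14)² + 2*(-52)*(-14)))/((-2 + 3*(-66)) - 759) = (-1238 + (-5 + 2*196 + 1456))/((-2 - 198) - 759) = (-1238 + (-5 + 392 + 1456))/(-200 - 759) = (-1238 + 1843)/(-959) = 605*(-1/959) = -605/959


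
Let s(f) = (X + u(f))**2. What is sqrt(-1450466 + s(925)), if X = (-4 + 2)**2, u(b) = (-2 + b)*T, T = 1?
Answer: I*sqrt(591137) ≈ 768.85*I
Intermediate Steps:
u(b) = -2 + b (u(b) = (-2 + b)*1 = -2 + b)
X = 4 (X = (-2)**2 = 4)
s(f) = (2 + f)**2 (s(f) = (4 + (-2 + f))**2 = (2 + f)**2)
sqrt(-1450466 + s(925)) = sqrt(-1450466 + (2 + 925)**2) = sqrt(-1450466 + 927**2) = sqrt(-1450466 + 859329) = sqrt(-591137) = I*sqrt(591137)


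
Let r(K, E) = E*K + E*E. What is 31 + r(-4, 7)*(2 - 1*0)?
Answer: 73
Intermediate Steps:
r(K, E) = E² + E*K (r(K, E) = E*K + E² = E² + E*K)
31 + r(-4, 7)*(2 - 1*0) = 31 + (7*(7 - 4))*(2 - 1*0) = 31 + (7*3)*(2 + 0) = 31 + 21*2 = 31 + 42 = 73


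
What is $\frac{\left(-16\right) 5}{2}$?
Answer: $-40$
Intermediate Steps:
$\frac{\left(-16\right) 5}{2} = \left(-80\right) \frac{1}{2} = -40$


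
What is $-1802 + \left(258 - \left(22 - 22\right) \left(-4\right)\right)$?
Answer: $-1544$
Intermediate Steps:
$-1802 + \left(258 - \left(22 - 22\right) \left(-4\right)\right) = -1802 + \left(258 - 0 \left(-4\right)\right) = -1802 + \left(258 - 0\right) = -1802 + \left(258 + 0\right) = -1802 + 258 = -1544$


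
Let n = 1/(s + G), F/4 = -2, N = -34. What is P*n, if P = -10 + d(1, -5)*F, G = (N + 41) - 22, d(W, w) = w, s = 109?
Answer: 15/47 ≈ 0.31915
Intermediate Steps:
F = -8 (F = 4*(-2) = -8)
G = -15 (G = (-34 + 41) - 22 = 7 - 22 = -15)
n = 1/94 (n = 1/(109 - 15) = 1/94 ≈ 0.010638)
P = 30 (P = -10 - 5*(-8) = -10 + 40 = 30)
P*n = 30*(1/94) = 15/47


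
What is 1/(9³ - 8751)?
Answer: -1/8022 ≈ -0.00012466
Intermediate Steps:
1/(9³ - 8751) = 1/(729 - 8751) = 1/(-8022) = -1/8022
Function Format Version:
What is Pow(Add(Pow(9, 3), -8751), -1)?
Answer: Rational(-1, 8022) ≈ -0.00012466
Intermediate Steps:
Pow(Add(Pow(9, 3), -8751), -1) = Pow(Add(729, -8751), -1) = Pow(-8022, -1) = Rational(-1, 8022)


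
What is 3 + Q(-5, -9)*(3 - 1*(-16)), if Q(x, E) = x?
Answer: -92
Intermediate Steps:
3 + Q(-5, -9)*(3 - 1*(-16)) = 3 - 5*(3 - 1*(-16)) = 3 - 5*(3 + 16) = 3 - 5*19 = 3 - 95 = -92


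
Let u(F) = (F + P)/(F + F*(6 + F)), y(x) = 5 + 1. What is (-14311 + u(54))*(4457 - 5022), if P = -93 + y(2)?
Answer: 8878121285/1098 ≈ 8.0857e+6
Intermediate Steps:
y(x) = 6
P = -87 (P = -93 + 6 = -87)
u(F) = (-87 + F)/(F + F*(6 + F)) (u(F) = (F - 87)/(F + F*(6 + F)) = (-87 + F)/(F + F*(6 + F)))
(-14311 + u(54))*(4457 - 5022) = (-14311 + (-87 + 54)/(54*(7 + 54)))*(4457 - 5022) = (-14311 + (1/54)*(-33)/61)*(-565) = (-14311 + (1/54)*(1/61)*(-33))*(-565) = (-14311 - 11/1098)*(-565) = -15713489/1098*(-565) = 8878121285/1098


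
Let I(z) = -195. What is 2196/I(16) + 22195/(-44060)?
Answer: -6738919/572780 ≈ -11.765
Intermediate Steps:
2196/I(16) + 22195/(-44060) = 2196/(-195) + 22195/(-44060) = 2196*(-1/195) + 22195*(-1/44060) = -732/65 - 4439/8812 = -6738919/572780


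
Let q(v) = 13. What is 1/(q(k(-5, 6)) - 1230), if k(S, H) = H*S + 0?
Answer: -1/1217 ≈ -0.00082169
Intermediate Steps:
k(S, H) = H*S
1/(q(k(-5, 6)) - 1230) = 1/(13 - 1230) = 1/(-1217) = -1/1217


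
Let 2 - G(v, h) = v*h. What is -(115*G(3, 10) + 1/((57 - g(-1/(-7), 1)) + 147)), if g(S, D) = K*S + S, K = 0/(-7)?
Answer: 4594933/1427 ≈ 3220.0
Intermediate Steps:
K = 0 (K = 0*(-⅐) = 0)
g(S, D) = S (g(S, D) = 0*S + S = 0 + S = S)
G(v, h) = 2 - h*v (G(v, h) = 2 - v*h = 2 - h*v)
-(115*G(3, 10) + 1/((57 - g(-1/(-7), 1)) + 147)) = -(115*(2 - 1*10*3) + 1/((57 - (-1)/(-7)) + 147)) = -(115*(2 - 30) + 1/((57 - (-1)*(-1)/7) + 147)) = -(115*(-28) + 1/((57 - 1*⅐) + 147)) = -(-3220 + 1/((57 - ⅐) + 147)) = -(-3220 + 1/(398/7 + 147)) = -(-3220 + 1/(1427/7)) = -(-3220 + 7/1427) = -1*(-4594933/1427) = 4594933/1427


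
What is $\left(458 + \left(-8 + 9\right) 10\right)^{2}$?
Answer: $219024$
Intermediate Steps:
$\left(458 + \left(-8 + 9\right) 10\right)^{2} = \left(458 + 1 \cdot 10\right)^{2} = \left(458 + 10\right)^{2} = 468^{2} = 219024$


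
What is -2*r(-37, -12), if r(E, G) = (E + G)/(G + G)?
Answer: -49/12 ≈ -4.0833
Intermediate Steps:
r(E, G) = (E + G)/(2*G) (r(E, G) = (E + G)/((2*G)) = (E + G)*(1/(2*G)) = (E + G)/(2*G))
-2*r(-37, -12) = -(-37 - 12)/(-12) = -(-1)*(-49)/12 = -2*49/24 = -49/12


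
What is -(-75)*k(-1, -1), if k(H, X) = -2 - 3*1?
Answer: -375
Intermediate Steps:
k(H, X) = -5 (k(H, X) = -2 - 3 = -5)
-(-75)*k(-1, -1) = -(-75)*(-5) = -75*5 = -375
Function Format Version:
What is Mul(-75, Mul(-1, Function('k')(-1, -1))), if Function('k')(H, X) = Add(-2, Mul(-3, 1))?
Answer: -375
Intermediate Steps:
Function('k')(H, X) = -5 (Function('k')(H, X) = Add(-2, -3) = -5)
Mul(-75, Mul(-1, Function('k')(-1, -1))) = Mul(-75, Mul(-1, -5)) = Mul(-75, 5) = -375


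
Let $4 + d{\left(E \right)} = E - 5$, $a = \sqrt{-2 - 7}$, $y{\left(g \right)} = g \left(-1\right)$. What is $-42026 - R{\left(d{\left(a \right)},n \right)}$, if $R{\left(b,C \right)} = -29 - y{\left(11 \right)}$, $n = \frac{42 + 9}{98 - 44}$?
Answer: $-42008$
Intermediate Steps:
$y{\left(g \right)} = - g$
$n = \frac{17}{18}$ ($n = \frac{51}{54} = 51 \cdot \frac{1}{54} = \frac{17}{18} \approx 0.94444$)
$a = 3 i$ ($a = \sqrt{-9} = 3 i \approx 3.0 i$)
$d{\left(E \right)} = -9 + E$ ($d{\left(E \right)} = -4 + \left(E - 5\right) = -4 + \left(-5 + E\right) = -9 + E$)
$R{\left(b,C \right)} = -18$ ($R{\left(b,C \right)} = -29 - \left(-1\right) 11 = -29 - -11 = -29 + 11 = -18$)
$-42026 - R{\left(d{\left(a \right)},n \right)} = -42026 - -18 = -42026 + 18 = -42008$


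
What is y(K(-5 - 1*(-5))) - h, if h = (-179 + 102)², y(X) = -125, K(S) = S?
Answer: -6054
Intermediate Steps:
h = 5929 (h = (-77)² = 5929)
y(K(-5 - 1*(-5))) - h = -125 - 1*5929 = -125 - 5929 = -6054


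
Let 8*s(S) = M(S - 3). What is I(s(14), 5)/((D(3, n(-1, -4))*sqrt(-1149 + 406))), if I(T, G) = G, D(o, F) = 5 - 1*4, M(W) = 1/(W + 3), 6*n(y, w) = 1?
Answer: -5*I*sqrt(743)/743 ≈ -0.18343*I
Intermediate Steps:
n(y, w) = 1/6 (n(y, w) = (1/6)*1 = 1/6)
M(W) = 1/(3 + W)
s(S) = 1/(8*S) (s(S) = 1/(8*(3 + (S - 3))) = 1/(8*(3 + (-3 + S))) = 1/(8*S))
D(o, F) = 1 (D(o, F) = 5 - 4 = 1)
I(s(14), 5)/((D(3, n(-1, -4))*sqrt(-1149 + 406))) = 5/((1*sqrt(-1149 + 406))) = 5/((1*sqrt(-743))) = 5/((1*(I*sqrt(743)))) = 5/((I*sqrt(743))) = 5*(-I*sqrt(743)/743) = -5*I*sqrt(743)/743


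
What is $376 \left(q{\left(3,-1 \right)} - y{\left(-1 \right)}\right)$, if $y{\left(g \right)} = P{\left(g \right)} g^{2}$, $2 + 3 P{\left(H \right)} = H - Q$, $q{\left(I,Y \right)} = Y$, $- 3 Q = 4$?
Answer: $- \frac{1504}{9} \approx -167.11$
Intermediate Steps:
$Q = - \frac{4}{3}$ ($Q = \left(- \frac{1}{3}\right) 4 = - \frac{4}{3} \approx -1.3333$)
$P{\left(H \right)} = - \frac{2}{9} + \frac{H}{3}$ ($P{\left(H \right)} = - \frac{2}{3} + \frac{H - - \frac{4}{3}}{3} = - \frac{2}{3} + \frac{H + \frac{4}{3}}{3} = - \frac{2}{3} + \frac{\frac{4}{3} + H}{3} = - \frac{2}{3} + \left(\frac{4}{9} + \frac{H}{3}\right) = - \frac{2}{9} + \frac{H}{3}$)
$y{\left(g \right)} = g^{2} \left(- \frac{2}{9} + \frac{g}{3}\right)$ ($y{\left(g \right)} = \left(- \frac{2}{9} + \frac{g}{3}\right) g^{2} = g^{2} \left(- \frac{2}{9} + \frac{g}{3}\right)$)
$376 \left(q{\left(3,-1 \right)} - y{\left(-1 \right)}\right) = 376 \left(-1 - \frac{\left(-1\right)^{2} \left(-2 + 3 \left(-1\right)\right)}{9}\right) = 376 \left(-1 - \frac{1}{9} \cdot 1 \left(-2 - 3\right)\right) = 376 \left(-1 - \frac{1}{9} \cdot 1 \left(-5\right)\right) = 376 \left(-1 - - \frac{5}{9}\right) = 376 \left(-1 + \frac{5}{9}\right) = 376 \left(- \frac{4}{9}\right) = - \frac{1504}{9}$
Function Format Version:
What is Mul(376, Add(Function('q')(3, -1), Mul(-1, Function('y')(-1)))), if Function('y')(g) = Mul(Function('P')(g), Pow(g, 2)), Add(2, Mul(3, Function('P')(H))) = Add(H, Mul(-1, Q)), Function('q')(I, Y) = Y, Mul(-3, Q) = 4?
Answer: Rational(-1504, 9) ≈ -167.11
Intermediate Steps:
Q = Rational(-4, 3) (Q = Mul(Rational(-1, 3), 4) = Rational(-4, 3) ≈ -1.3333)
Function('P')(H) = Add(Rational(-2, 9), Mul(Rational(1, 3), H)) (Function('P')(H) = Add(Rational(-2, 3), Mul(Rational(1, 3), Add(H, Mul(-1, Rational(-4, 3))))) = Add(Rational(-2, 3), Mul(Rational(1, 3), Add(H, Rational(4, 3)))) = Add(Rational(-2, 3), Mul(Rational(1, 3), Add(Rational(4, 3), H))) = Add(Rational(-2, 3), Add(Rational(4, 9), Mul(Rational(1, 3), H))) = Add(Rational(-2, 9), Mul(Rational(1, 3), H)))
Function('y')(g) = Mul(Pow(g, 2), Add(Rational(-2, 9), Mul(Rational(1, 3), g))) (Function('y')(g) = Mul(Add(Rational(-2, 9), Mul(Rational(1, 3), g)), Pow(g, 2)) = Mul(Pow(g, 2), Add(Rational(-2, 9), Mul(Rational(1, 3), g))))
Mul(376, Add(Function('q')(3, -1), Mul(-1, Function('y')(-1)))) = Mul(376, Add(-1, Mul(-1, Mul(Rational(1, 9), Pow(-1, 2), Add(-2, Mul(3, -1)))))) = Mul(376, Add(-1, Mul(-1, Mul(Rational(1, 9), 1, Add(-2, -3))))) = Mul(376, Add(-1, Mul(-1, Mul(Rational(1, 9), 1, -5)))) = Mul(376, Add(-1, Mul(-1, Rational(-5, 9)))) = Mul(376, Add(-1, Rational(5, 9))) = Mul(376, Rational(-4, 9)) = Rational(-1504, 9)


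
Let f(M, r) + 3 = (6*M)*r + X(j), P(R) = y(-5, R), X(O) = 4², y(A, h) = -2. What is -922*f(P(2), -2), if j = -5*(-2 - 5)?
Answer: -34114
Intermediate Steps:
j = 35 (j = -5*(-7) = 35)
X(O) = 16
P(R) = -2
f(M, r) = 13 + 6*M*r (f(M, r) = -3 + ((6*M)*r + 16) = -3 + (6*M*r + 16) = -3 + (16 + 6*M*r) = 13 + 6*M*r)
-922*f(P(2), -2) = -922*(13 + 6*(-2)*(-2)) = -922*(13 + 24) = -922*37 = -34114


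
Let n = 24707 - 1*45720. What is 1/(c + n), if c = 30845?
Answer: 1/9832 ≈ 0.00010171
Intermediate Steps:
n = -21013 (n = 24707 - 45720 = -21013)
1/(c + n) = 1/(30845 - 21013) = 1/9832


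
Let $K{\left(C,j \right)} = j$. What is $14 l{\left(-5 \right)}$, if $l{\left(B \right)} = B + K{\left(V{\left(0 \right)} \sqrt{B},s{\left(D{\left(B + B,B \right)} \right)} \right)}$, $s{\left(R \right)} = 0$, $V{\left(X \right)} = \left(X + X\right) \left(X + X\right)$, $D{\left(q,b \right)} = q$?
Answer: $-70$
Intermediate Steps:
$V{\left(X \right)} = 4 X^{2}$ ($V{\left(X \right)} = 2 X 2 X = 4 X^{2}$)
$l{\left(B \right)} = B$ ($l{\left(B \right)} = B + 0 = B$)
$14 l{\left(-5 \right)} = 14 \left(-5\right) = -70$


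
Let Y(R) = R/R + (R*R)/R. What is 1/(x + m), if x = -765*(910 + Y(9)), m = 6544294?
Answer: 1/5840494 ≈ 1.7122e-7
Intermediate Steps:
Y(R) = 1 + R (Y(R) = 1 + R**2/R = 1 + R)
x = -703800 (x = -765*(910 + (1 + 9)) = -765*(910 + 10) = -765*920 = -703800)
1/(x + m) = 1/(-703800 + 6544294) = 1/5840494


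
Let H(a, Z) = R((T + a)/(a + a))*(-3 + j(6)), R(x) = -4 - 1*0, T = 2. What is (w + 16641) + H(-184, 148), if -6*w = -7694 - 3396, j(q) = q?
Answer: 55432/3 ≈ 18477.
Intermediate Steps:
R(x) = -4 (R(x) = -4 + 0 = -4)
w = 5545/3 (w = -(-7694 - 3396)/6 = -⅙*(-11090) = 5545/3 ≈ 1848.3)
H(a, Z) = -12 (H(a, Z) = -4*(-3 + 6) = -4*3 = -12)
(w + 16641) + H(-184, 148) = (5545/3 + 16641) - 12 = 55468/3 - 12 = 55432/3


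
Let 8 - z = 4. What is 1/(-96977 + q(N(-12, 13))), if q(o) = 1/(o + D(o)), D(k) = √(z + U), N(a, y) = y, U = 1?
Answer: -3180843/308468359471 + √5/1542341797355 ≈ -1.0312e-5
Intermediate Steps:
z = 4 (z = 8 - 1*4 = 8 - 4 = 4)
D(k) = √5 (D(k) = √(4 + 1) = √5)
q(o) = 1/(o + √5)
1/(-96977 + q(N(-12, 13))) = 1/(-96977 + 1/(13 + √5))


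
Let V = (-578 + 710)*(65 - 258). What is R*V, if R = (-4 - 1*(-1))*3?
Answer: 229284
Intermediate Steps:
V = -25476 (V = 132*(-193) = -25476)
R = -9 (R = (-4 + 1)*3 = -3*3 = -9)
R*V = -9*(-25476) = 229284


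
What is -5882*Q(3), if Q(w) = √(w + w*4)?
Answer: -5882*√15 ≈ -22781.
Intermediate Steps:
Q(w) = √5*√w (Q(w) = √(w + 4*w) = √(5*w) = √5*√w)
-5882*Q(3) = -5882*√5*√3 = -5882*√15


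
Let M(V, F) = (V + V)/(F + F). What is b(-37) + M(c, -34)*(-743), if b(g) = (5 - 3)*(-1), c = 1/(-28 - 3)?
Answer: -2851/1054 ≈ -2.7049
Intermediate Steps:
c = -1/31 (c = 1/(-31) = -1/31 ≈ -0.032258)
M(V, F) = V/F (M(V, F) = (2*V)/((2*F)) = (2*V)*(1/(2*F)) = V/F)
b(g) = -2 (b(g) = 2*(-1) = -2)
b(-37) + M(c, -34)*(-743) = -2 - 1/31/(-34)*(-743) = -2 - 1/31*(-1/34)*(-743) = -2 + (1/1054)*(-743) = -2 - 743/1054 = -2851/1054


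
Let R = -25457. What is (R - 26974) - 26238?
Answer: -78669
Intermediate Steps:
(R - 26974) - 26238 = (-25457 - 26974) - 26238 = -52431 - 26238 = -78669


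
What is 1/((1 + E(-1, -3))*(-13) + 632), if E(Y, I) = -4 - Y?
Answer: 1/658 ≈ 0.0015198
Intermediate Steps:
1/((1 + E(-1, -3))*(-13) + 632) = 1/((1 + (-4 - 1*(-1)))*(-13) + 632) = 1/((1 + (-4 + 1))*(-13) + 632) = 1/((1 - 3)*(-13) + 632) = 1/(-2*(-13) + 632) = 1/(26 + 632) = 1/658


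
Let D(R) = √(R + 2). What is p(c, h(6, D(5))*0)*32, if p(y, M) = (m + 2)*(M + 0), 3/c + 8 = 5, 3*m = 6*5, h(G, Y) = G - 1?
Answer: 0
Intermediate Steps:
D(R) = √(2 + R)
h(G, Y) = -1 + G
m = 10 (m = (6*5)/3 = (⅓)*30 = 10)
c = -1 (c = 3/(-8 + 5) = 3/(-3) = 3*(-⅓) = -1)
p(y, M) = 12*M (p(y, M) = (10 + 2)*(M + 0) = 12*M)
p(c, h(6, D(5))*0)*32 = (12*((-1 + 6)*0))*32 = (12*(5*0))*32 = (12*0)*32 = 0*32 = 0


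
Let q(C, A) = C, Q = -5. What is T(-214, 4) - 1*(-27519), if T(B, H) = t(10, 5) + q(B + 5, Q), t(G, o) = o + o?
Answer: 27320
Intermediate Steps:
t(G, o) = 2*o
T(B, H) = 15 + B (T(B, H) = 2*5 + (B + 5) = 10 + (5 + B) = 15 + B)
T(-214, 4) - 1*(-27519) = (15 - 214) - 1*(-27519) = -199 + 27519 = 27320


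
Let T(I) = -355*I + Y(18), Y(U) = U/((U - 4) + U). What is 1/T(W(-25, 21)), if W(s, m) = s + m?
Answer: 16/22729 ≈ 0.00070395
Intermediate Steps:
Y(U) = U/(-4 + 2*U) (Y(U) = U/((-4 + U) + U) = U/(-4 + 2*U))
W(s, m) = m + s
T(I) = 9/16 - 355*I (T(I) = -355*I + (½)*18/(-2 + 18) = -355*I + (½)*18/16 = -355*I + (½)*18*(1/16) = -355*I + 9/16 = 9/16 - 355*I)
1/T(W(-25, 21)) = 1/(9/16 - 355*(21 - 25)) = 1/(9/16 - 355*(-4)) = 1/(9/16 + 1420) = 1/(22729/16) = 16/22729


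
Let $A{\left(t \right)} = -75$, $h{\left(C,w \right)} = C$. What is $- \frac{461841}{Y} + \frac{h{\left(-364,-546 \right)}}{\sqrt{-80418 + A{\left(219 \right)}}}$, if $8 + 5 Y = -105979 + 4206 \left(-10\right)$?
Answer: $\frac{769735}{49349} + \frac{52 i \sqrt{80493}}{11499} \approx 15.598 + 1.283 i$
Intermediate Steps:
$Y = - \frac{148047}{5}$ ($Y = - \frac{8}{5} + \frac{-105979 + 4206 \left(-10\right)}{5} = - \frac{8}{5} + \frac{-105979 - 42060}{5} = - \frac{8}{5} + \frac{1}{5} \left(-148039\right) = - \frac{8}{5} - \frac{148039}{5} = - \frac{148047}{5} \approx -29609.0$)
$- \frac{461841}{Y} + \frac{h{\left(-364,-546 \right)}}{\sqrt{-80418 + A{\left(219 \right)}}} = - \frac{461841}{- \frac{148047}{5}} - \frac{364}{\sqrt{-80418 - 75}} = \left(-461841\right) \left(- \frac{5}{148047}\right) - \frac{364}{\sqrt{-80493}} = \frac{769735}{49349} - \frac{364}{i \sqrt{80493}} = \frac{769735}{49349} - 364 \left(- \frac{i \sqrt{80493}}{80493}\right) = \frac{769735}{49349} + \frac{52 i \sqrt{80493}}{11499}$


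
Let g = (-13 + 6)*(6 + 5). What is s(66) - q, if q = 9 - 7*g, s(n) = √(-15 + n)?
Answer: -548 + √51 ≈ -540.86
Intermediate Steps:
g = -77 (g = -7*11 = -77)
q = 548 (q = 9 - 7*(-77) = 9 + 539 = 548)
s(66) - q = √(-15 + 66) - 1*548 = √51 - 548 = -548 + √51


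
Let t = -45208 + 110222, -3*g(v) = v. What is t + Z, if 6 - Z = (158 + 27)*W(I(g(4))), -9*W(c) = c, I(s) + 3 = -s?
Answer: 1754615/27 ≈ 64986.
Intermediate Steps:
g(v) = -v/3
t = 65014
I(s) = -3 - s
W(c) = -c/9
Z = -763/27 (Z = 6 - (158 + 27)*(-(-3 - (-1)*4/3)/9) = 6 - 185*(-(-3 - 1*(-4/3))/9) = 6 - 185*(-(-3 + 4/3)/9) = 6 - 185*(-1/9*(-5/3)) = 6 - 185*5/27 = 6 - 1*925/27 = 6 - 925/27 = -763/27 ≈ -28.259)
t + Z = 65014 - 763/27 = 1754615/27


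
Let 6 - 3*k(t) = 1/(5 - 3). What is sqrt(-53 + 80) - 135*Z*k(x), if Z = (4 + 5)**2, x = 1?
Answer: -40095/2 + 3*sqrt(3) ≈ -20042.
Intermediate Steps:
Z = 81 (Z = 9**2 = 81)
k(t) = 11/6 (k(t) = 2 - 1/(3*(5 - 3)) = 2 - 1/3/2 = 2 - 1/3*1/2 = 2 - 1/6 = 11/6)
sqrt(-53 + 80) - 135*Z*k(x) = sqrt(-53 + 80) - 10935*11/6 = sqrt(27) - 135*297/2 = 3*sqrt(3) - 40095/2 = -40095/2 + 3*sqrt(3)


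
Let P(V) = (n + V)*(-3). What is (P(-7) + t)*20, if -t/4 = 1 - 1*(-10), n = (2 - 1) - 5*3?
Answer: 380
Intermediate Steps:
n = -14 (n = 1 - 15 = -14)
t = -44 (t = -4*(1 - 1*(-10)) = -4*(1 + 10) = -4*11 = -44)
P(V) = 42 - 3*V (P(V) = (-14 + V)*(-3) = 42 - 3*V)
(P(-7) + t)*20 = ((42 - 3*(-7)) - 44)*20 = ((42 + 21) - 44)*20 = (63 - 44)*20 = 19*20 = 380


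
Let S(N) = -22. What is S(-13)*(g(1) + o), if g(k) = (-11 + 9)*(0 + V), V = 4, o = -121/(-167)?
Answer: 26730/167 ≈ 160.06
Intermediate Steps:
o = 121/167 (o = -121*(-1/167) = 121/167 ≈ 0.72455)
g(k) = -8 (g(k) = (-11 + 9)*(0 + 4) = -2*4 = -8)
S(-13)*(g(1) + o) = -22*(-8 + 121/167) = -22*(-1215/167) = 26730/167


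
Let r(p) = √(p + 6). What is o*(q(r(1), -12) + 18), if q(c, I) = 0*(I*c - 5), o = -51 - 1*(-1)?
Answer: -900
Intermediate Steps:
o = -50 (o = -51 + 1 = -50)
r(p) = √(6 + p)
q(c, I) = 0 (q(c, I) = 0*(-5 + I*c) = 0)
o*(q(r(1), -12) + 18) = -50*(0 + 18) = -50*18 = -900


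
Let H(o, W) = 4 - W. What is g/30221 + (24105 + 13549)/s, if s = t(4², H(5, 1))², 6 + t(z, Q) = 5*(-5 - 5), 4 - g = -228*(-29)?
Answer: 558609423/47386528 ≈ 11.788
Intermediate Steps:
g = -6608 (g = 4 - (-228)*(-29) = 4 - 1*6612 = 4 - 6612 = -6608)
t(z, Q) = -56 (t(z, Q) = -6 + 5*(-5 - 5) = -6 + 5*(-10) = -6 - 50 = -56)
s = 3136 (s = (-56)² = 3136)
g/30221 + (24105 + 13549)/s = -6608/30221 + (24105 + 13549)/3136 = -6608*1/30221 + 37654*(1/3136) = -6608/30221 + 18827/1568 = 558609423/47386528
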